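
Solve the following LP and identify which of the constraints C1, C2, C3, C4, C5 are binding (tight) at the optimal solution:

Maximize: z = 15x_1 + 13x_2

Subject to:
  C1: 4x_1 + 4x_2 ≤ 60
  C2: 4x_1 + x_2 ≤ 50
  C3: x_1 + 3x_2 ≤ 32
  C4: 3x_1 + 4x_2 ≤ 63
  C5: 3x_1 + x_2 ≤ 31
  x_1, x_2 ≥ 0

At x_1 = 8, x_2 = 7, compute slack b - a·x for each constraint:
  C1: 60 − 60 = 0  (binding)
  C2: 50 − 39 = 11  (slack)
  C3: 32 − 29 = 3  (slack)
  C4: 63 − 52 = 11  (slack)
  C5: 31 − 31 = 0  (binding)

Optimal: x_1 = 8, x_2 = 7
Binding: C1, C5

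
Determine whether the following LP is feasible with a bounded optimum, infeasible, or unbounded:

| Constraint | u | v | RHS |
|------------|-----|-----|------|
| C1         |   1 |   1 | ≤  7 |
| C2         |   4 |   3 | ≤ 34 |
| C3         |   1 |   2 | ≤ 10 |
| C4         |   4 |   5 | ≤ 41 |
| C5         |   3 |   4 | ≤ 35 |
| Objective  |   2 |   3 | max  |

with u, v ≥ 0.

Feasible with a bounded optimal solution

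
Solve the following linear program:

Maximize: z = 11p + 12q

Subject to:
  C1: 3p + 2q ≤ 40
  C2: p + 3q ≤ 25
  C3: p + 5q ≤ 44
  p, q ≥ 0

Evaluate the objective at each vertex of the feasible region:
  z(0, 0) = 0
  z(13.33, 0) = 146.7
  z(10, 5) = 170  ←
  z(0, 8.333) = 100
The maximum is at p = 10, q = 5.

p = 10, q = 5, z = 170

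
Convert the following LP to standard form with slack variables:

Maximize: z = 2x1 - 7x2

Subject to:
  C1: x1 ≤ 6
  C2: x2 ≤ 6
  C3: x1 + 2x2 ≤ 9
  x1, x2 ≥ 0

max z = 2x1 - 7x2

s.t.
  x1 + s1 = 6
  x2 + s2 = 6
  x1 + 2x2 + s3 = 9
  x1, x2, s1, s2, s3 ≥ 0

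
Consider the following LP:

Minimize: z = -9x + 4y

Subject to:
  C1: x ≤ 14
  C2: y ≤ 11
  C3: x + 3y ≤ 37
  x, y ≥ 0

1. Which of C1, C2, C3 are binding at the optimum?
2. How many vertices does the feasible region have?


1. C1
2. 5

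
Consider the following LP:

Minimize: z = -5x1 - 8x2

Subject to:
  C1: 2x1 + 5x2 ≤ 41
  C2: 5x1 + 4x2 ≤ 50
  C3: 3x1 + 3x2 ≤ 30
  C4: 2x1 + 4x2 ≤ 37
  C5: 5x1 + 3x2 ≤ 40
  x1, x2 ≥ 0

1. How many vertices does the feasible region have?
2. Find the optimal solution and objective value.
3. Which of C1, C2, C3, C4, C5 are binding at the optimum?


1. 5
2. x1 = 3, x2 = 7, z = -71
3. C1, C3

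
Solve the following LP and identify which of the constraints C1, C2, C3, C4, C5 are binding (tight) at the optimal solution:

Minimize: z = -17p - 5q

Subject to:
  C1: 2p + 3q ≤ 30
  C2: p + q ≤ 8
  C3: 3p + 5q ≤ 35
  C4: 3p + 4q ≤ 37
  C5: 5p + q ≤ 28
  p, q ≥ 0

At p = 5, q = 3, compute slack b - a·x for each constraint:
  C1: 30 − 19 = 11  (slack)
  C2: 8 − 8 = 0  (binding)
  C3: 35 − 30 = 5  (slack)
  C4: 37 − 27 = 10  (slack)
  C5: 28 − 28 = 0  (binding)

Optimal: p = 5, q = 3
Binding: C2, C5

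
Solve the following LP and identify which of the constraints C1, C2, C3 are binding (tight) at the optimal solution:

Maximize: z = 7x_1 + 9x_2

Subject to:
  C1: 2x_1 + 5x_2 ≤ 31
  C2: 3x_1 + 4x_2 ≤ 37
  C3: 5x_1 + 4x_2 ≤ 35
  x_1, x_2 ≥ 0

At x_1 = 3, x_2 = 5, compute slack b - a·x for each constraint:
  C1: 31 − 31 = 0  (binding)
  C2: 37 − 29 = 8  (slack)
  C3: 35 − 35 = 0  (binding)

Optimal: x_1 = 3, x_2 = 5
Binding: C1, C3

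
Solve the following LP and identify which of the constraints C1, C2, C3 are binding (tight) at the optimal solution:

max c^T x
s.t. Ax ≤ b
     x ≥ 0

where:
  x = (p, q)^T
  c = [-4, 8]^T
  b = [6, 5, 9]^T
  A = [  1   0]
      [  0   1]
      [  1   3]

At p = 0, q = 3, compute slack b - a·x for each constraint:
  C1: 6 − 0 = 6  (slack)
  C2: 5 − 3 = 2  (slack)
  C3: 9 − 9 = 0  (binding)

Optimal: p = 0, q = 3
Binding: C3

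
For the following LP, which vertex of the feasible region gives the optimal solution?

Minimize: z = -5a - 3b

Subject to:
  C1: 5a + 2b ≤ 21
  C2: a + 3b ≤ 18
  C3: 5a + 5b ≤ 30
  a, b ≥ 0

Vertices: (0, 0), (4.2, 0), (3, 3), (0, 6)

Evaluate the objective at each vertex of the feasible region:
  z(0, 0) = 0
  z(4.2, 0) = -21
  z(3, 3) = -24  ←
  z(0, 6) = -18
The minimum is at a = 3, b = 3.

(3, 3)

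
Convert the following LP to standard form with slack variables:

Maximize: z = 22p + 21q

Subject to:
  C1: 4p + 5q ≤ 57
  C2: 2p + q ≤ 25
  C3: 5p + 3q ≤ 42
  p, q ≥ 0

max z = 22p + 21q

s.t.
  4p + 5q + s1 = 57
  2p + q + s2 = 25
  5p + 3q + s3 = 42
  p, q, s1, s2, s3 ≥ 0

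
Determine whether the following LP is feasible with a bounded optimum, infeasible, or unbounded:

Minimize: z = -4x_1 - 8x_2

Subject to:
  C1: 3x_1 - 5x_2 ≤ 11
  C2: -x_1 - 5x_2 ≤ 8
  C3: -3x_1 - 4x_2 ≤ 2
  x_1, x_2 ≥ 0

Unbounded (objective can decrease without bound)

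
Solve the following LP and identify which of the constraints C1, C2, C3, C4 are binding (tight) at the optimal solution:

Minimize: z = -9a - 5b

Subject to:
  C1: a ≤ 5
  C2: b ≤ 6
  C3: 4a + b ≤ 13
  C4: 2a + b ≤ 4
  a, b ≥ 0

At a = 0, b = 4, compute slack b - a·x for each constraint:
  C1: 5 − 0 = 5  (slack)
  C2: 6 − 4 = 2  (slack)
  C3: 13 − 4 = 9  (slack)
  C4: 4 − 4 = 0  (binding)

Optimal: a = 0, b = 4
Binding: C4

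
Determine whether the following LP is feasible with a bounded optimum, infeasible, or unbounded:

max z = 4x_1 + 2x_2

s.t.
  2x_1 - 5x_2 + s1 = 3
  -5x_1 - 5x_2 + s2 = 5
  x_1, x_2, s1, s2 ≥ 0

Unbounded (objective can increase without bound)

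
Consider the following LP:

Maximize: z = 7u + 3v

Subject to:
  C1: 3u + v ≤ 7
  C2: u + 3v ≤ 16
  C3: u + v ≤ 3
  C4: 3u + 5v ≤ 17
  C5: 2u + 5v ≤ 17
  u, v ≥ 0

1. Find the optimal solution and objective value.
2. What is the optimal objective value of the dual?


1. u = 2, v = 1, z = 17
2. 17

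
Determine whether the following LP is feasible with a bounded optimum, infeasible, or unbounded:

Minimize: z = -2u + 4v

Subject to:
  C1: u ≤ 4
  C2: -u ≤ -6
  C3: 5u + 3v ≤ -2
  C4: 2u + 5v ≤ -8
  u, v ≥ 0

Infeasible (no feasible solution exists)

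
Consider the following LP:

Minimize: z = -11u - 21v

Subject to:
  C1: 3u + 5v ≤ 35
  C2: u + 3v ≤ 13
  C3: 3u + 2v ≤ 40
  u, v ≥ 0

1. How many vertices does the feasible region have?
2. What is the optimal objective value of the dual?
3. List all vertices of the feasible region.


1. 4
2. -131
3. (0, 0), (11.67, 0), (10, 1), (0, 4.333)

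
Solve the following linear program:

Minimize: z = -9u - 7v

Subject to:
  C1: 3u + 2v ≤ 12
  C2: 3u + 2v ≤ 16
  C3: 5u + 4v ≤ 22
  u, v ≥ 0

Evaluate the objective at each vertex of the feasible region:
  z(0, 0) = 0
  z(4, 0) = -36
  z(2, 3) = -39  ←
  z(0, 5.5) = -38.5
The minimum is at u = 2, v = 3.

u = 2, v = 3, z = -39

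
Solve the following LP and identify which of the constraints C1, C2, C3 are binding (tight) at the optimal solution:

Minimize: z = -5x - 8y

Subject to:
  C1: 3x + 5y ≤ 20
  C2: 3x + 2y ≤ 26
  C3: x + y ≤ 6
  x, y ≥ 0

At x = 5, y = 1, compute slack b - a·x for each constraint:
  C1: 20 − 20 = 0  (binding)
  C2: 26 − 17 = 9  (slack)
  C3: 6 − 6 = 0  (binding)

Optimal: x = 5, y = 1
Binding: C1, C3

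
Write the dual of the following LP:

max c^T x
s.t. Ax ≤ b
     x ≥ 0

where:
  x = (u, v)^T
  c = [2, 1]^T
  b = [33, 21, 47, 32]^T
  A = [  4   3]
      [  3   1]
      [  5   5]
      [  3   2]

Primal max cᵀx s.t. Ax ≤ b, x ≥ 0  →  Dual min bᵀy s.t. Aᵀy ≥ c, y ≥ 0.

Minimize: z = 33y1 + 21y2 + 47y3 + 32y4

Subject to:
  4y1 + 3y2 + 5y3 + 3y4 ≥ 2
  3y1 + y2 + 5y3 + 2y4 ≥ 1
  y1, y2, y3, y4 ≥ 0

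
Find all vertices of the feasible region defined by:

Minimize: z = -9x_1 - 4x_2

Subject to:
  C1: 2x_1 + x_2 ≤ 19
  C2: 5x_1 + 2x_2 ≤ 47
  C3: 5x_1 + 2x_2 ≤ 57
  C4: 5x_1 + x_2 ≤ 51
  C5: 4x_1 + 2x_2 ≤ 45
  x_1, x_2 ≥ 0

(0, 0), (9.4, 0), (9, 1), (0, 19)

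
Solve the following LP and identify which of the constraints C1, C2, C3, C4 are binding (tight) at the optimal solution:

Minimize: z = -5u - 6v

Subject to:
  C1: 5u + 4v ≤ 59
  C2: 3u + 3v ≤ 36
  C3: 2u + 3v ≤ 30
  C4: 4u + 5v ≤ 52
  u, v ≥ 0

At u = 8, v = 4, compute slack b - a·x for each constraint:
  C1: 59 − 56 = 3  (slack)
  C2: 36 − 36 = 0  (binding)
  C3: 30 − 28 = 2  (slack)
  C4: 52 − 52 = 0  (binding)

Optimal: u = 8, v = 4
Binding: C2, C4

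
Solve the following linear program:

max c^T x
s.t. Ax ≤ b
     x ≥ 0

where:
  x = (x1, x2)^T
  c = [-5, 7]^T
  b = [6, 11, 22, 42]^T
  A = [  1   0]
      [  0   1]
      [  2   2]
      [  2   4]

Evaluate the objective at each vertex of the feasible region:
  z(0, 0) = 0
  z(6, 0) = -30
  z(6, 5) = 5
  z(1, 10) = 65
  z(0, 10.5) = 73.5  ←
The maximum is at x1 = 0, x2 = 10.5.

x1 = 0, x2 = 10.5, z = 73.5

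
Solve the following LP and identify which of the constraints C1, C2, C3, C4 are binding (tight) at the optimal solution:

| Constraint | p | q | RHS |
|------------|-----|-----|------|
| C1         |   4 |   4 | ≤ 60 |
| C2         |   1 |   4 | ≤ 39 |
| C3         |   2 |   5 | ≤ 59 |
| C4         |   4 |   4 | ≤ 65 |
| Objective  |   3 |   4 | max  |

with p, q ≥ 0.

At p = 7, q = 8, compute slack b - a·x for each constraint:
  C1: 60 − 60 = 0  (binding)
  C2: 39 − 39 = 0  (binding)
  C3: 59 − 54 = 5  (slack)
  C4: 65 − 60 = 5  (slack)

Optimal: p = 7, q = 8
Binding: C1, C2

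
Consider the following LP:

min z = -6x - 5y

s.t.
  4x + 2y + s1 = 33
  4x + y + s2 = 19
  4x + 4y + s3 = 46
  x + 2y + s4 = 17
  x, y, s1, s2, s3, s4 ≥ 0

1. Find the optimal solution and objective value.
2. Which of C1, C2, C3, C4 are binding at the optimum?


1. x = 3, y = 7, z = -53
2. C2, C4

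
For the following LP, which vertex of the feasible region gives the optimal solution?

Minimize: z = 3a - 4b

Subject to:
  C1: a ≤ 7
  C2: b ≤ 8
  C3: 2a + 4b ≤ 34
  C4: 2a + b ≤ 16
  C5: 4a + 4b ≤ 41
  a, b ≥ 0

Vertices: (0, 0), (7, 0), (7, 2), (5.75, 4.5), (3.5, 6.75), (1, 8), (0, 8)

Evaluate the objective at each vertex of the feasible region:
  z(0, 0) = 0
  z(7, 0) = 21
  z(7, 2) = 13
  z(5.75, 4.5) = -0.75
  z(3.5, 6.75) = -16.5
  z(1, 8) = -29
  z(0, 8) = -32  ←
The minimum is at a = 0, b = 8.

(0, 8)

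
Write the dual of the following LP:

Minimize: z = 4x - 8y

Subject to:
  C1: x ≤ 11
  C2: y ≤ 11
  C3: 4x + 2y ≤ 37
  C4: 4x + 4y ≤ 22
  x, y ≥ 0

Primal min cᵀx s.t. Ax ≤ b, x ≥ 0  →  Dual max −bᵀy s.t. Aᵀy ≥ −c, y ≥ 0.

Maximize: z = -11y1 - 11y2 - 37y3 - 22y4

Subject to:
  y1 + 4y3 + 4y4 ≥ -4
  y2 + 2y3 + 4y4 ≥ 8
  y1, y2, y3, y4 ≥ 0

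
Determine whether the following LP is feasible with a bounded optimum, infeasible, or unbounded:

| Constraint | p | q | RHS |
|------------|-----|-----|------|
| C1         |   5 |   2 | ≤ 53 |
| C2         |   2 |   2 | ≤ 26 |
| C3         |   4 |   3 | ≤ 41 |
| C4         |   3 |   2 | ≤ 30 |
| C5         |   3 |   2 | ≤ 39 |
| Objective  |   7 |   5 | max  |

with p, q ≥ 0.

Feasible with a bounded optimal solution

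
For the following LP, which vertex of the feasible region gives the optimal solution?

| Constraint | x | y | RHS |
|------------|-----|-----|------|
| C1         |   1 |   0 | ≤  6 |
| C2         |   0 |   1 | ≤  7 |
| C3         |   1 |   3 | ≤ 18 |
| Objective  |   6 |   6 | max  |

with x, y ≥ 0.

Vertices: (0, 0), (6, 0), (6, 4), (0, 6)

Evaluate the objective at each vertex of the feasible region:
  z(0, 0) = 0
  z(6, 0) = 36
  z(6, 4) = 60  ←
  z(0, 6) = 36
The maximum is at x = 6, y = 4.

(6, 4)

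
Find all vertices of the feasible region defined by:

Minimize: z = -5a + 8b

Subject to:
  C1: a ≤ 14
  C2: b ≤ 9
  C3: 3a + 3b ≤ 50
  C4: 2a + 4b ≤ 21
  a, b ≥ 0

(0, 0), (10.5, 0), (0, 5.25)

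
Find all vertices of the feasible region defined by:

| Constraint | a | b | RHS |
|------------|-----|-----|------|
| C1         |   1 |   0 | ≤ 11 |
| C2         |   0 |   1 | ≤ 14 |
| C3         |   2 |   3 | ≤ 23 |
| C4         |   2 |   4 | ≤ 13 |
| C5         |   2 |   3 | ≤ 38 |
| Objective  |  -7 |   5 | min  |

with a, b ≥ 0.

(0, 0), (6.5, 0), (0, 3.25)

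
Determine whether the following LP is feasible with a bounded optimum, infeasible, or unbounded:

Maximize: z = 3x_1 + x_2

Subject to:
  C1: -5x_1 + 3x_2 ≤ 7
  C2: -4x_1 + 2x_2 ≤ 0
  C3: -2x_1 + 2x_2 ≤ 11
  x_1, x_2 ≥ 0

Unbounded (objective can increase without bound)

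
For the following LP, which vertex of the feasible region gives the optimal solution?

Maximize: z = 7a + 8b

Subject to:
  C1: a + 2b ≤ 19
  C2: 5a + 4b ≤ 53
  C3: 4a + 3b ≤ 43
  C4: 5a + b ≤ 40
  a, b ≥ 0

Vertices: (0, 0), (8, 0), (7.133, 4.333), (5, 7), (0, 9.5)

Evaluate the objective at each vertex of the feasible region:
  z(0, 0) = 0
  z(8, 0) = 56
  z(7.133, 4.333) = 84.6
  z(5, 7) = 91  ←
  z(0, 9.5) = 76
The maximum is at a = 5, b = 7.

(5, 7)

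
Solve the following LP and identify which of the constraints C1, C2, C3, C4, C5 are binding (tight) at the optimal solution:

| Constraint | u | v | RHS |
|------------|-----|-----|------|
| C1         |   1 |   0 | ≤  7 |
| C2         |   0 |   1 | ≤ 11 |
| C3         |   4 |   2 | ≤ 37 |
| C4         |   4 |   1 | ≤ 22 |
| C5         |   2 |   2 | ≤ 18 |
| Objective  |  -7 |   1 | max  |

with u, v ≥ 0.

At u = 0, v = 9, compute slack b - a·x for each constraint:
  C1: 7 − 0 = 7  (slack)
  C2: 11 − 9 = 2  (slack)
  C3: 37 − 18 = 19  (slack)
  C4: 22 − 9 = 13  (slack)
  C5: 18 − 18 = 0  (binding)

Optimal: u = 0, v = 9
Binding: C5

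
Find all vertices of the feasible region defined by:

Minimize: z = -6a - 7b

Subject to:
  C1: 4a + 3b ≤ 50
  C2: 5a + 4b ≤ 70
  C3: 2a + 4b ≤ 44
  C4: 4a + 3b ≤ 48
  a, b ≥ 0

(0, 0), (12, 0), (6, 8), (0, 11)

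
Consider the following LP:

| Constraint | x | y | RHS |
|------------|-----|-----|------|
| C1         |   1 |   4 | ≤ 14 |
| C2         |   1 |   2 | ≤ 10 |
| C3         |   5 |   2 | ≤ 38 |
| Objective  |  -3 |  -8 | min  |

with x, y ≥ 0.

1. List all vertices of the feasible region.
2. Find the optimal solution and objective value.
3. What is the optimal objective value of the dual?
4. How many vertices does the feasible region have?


1. (0, 0), (7.6, 0), (7, 1.5), (6, 2), (0, 3.5)
2. x = 6, y = 2, z = -34
3. -34
4. 5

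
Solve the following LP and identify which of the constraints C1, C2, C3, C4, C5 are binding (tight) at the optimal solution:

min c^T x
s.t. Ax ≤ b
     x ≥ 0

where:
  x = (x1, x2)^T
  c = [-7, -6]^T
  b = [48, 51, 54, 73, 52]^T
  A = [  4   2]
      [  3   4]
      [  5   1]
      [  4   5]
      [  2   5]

At x1 = 9, x2 = 6, compute slack b - a·x for each constraint:
  C1: 48 − 48 = 0  (binding)
  C2: 51 − 51 = 0  (binding)
  C3: 54 − 51 = 3  (slack)
  C4: 73 − 66 = 7  (slack)
  C5: 52 − 48 = 4  (slack)

Optimal: x1 = 9, x2 = 6
Binding: C1, C2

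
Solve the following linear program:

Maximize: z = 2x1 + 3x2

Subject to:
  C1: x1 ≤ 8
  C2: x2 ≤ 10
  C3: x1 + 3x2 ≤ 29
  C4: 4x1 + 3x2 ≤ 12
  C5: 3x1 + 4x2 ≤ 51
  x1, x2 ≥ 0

Evaluate the objective at each vertex of the feasible region:
  z(0, 0) = 0
  z(3, 0) = 6
  z(0, 4) = 12  ←
The maximum is at x1 = 0, x2 = 4.

x1 = 0, x2 = 4, z = 12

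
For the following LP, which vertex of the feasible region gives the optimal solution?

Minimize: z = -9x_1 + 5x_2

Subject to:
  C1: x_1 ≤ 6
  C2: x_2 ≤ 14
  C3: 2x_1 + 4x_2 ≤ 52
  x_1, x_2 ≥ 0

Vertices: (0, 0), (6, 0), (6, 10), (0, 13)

Evaluate the objective at each vertex of the feasible region:
  z(0, 0) = 0
  z(6, 0) = -54  ←
  z(6, 10) = -4
  z(0, 13) = 65
The minimum is at x_1 = 6, x_2 = 0.

(6, 0)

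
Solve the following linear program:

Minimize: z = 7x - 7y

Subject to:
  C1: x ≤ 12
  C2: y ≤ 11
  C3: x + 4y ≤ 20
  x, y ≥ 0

Evaluate the objective at each vertex of the feasible region:
  z(0, 0) = 0
  z(12, 0) = 84
  z(12, 2) = 70
  z(0, 5) = -35  ←
The minimum is at x = 0, y = 5.

x = 0, y = 5, z = -35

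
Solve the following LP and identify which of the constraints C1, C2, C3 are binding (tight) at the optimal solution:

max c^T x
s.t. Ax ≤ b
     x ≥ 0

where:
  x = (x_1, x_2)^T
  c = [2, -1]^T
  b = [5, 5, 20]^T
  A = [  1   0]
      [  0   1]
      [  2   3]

At x_1 = 5, x_2 = 0, compute slack b - a·x for each constraint:
  C1: 5 − 5 = 0  (binding)
  C2: 5 − 0 = 5  (slack)
  C3: 20 − 10 = 10  (slack)

Optimal: x_1 = 5, x_2 = 0
Binding: C1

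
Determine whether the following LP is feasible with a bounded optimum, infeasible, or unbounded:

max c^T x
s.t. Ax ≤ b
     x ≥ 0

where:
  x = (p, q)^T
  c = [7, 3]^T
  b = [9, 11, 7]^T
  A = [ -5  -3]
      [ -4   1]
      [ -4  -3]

Unbounded (objective can increase without bound)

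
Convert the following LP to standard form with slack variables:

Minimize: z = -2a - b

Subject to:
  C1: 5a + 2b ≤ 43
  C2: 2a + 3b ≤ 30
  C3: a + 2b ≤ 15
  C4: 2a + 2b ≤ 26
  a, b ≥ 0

min z = -2a - b

s.t.
  5a + 2b + s1 = 43
  2a + 3b + s2 = 30
  a + 2b + s3 = 15
  2a + 2b + s4 = 26
  a, b, s1, s2, s3, s4 ≥ 0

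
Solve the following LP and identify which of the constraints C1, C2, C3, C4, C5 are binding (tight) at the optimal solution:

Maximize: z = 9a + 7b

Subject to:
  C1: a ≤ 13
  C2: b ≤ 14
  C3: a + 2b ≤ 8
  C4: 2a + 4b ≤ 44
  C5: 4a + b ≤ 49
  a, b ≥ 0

At a = 8, b = 0, compute slack b - a·x for each constraint:
  C1: 13 − 8 = 5  (slack)
  C2: 14 − 0 = 14  (slack)
  C3: 8 − 8 = 0  (binding)
  C4: 44 − 16 = 28  (slack)
  C5: 49 − 32 = 17  (slack)

Optimal: a = 8, b = 0
Binding: C3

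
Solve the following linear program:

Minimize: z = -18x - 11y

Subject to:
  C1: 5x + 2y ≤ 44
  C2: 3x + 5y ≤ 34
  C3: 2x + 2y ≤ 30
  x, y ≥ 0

Evaluate the objective at each vertex of the feasible region:
  z(0, 0) = 0
  z(8.8, 0) = -158.4
  z(8, 2) = -166  ←
  z(0, 6.8) = -74.8
The minimum is at x = 8, y = 2.

x = 8, y = 2, z = -166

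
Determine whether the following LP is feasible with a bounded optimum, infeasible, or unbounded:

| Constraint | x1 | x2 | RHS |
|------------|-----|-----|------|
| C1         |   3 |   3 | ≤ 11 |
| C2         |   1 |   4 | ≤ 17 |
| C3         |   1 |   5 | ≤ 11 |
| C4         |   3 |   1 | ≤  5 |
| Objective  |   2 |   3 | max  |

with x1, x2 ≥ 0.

Feasible with a bounded optimal solution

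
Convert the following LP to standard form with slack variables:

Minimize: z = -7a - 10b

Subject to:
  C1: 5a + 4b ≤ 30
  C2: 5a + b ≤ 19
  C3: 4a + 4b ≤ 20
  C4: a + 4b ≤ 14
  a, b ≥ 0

min z = -7a - 10b

s.t.
  5a + 4b + s1 = 30
  5a + b + s2 = 19
  4a + 4b + s3 = 20
  a + 4b + s4 = 14
  a, b, s1, s2, s3, s4 ≥ 0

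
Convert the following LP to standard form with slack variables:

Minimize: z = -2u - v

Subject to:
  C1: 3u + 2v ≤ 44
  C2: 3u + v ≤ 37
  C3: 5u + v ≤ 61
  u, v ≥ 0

min z = -2u - v

s.t.
  3u + 2v + s1 = 44
  3u + v + s2 = 37
  5u + v + s3 = 61
  u, v, s1, s2, s3 ≥ 0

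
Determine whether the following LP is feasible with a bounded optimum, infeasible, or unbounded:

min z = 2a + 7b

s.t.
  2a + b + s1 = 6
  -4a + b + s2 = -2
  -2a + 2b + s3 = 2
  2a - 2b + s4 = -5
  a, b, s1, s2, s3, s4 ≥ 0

Infeasible (no feasible solution exists)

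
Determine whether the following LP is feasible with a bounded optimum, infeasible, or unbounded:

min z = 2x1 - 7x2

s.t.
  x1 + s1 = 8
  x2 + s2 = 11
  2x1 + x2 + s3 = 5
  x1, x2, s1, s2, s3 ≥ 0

Feasible with a bounded optimal solution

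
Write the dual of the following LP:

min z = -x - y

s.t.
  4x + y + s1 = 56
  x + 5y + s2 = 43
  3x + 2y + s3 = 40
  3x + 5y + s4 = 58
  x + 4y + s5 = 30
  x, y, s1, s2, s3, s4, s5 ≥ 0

Primal min cᵀx s.t. Ax ≤ b, x ≥ 0  →  Dual max −bᵀy s.t. Aᵀy ≥ −c, y ≥ 0.

Maximize: z = -56y1 - 43y2 - 40y3 - 58y4 - 30y5

Subject to:
  4y1 + y2 + 3y3 + 3y4 + y5 ≥ 1
  y1 + 5y2 + 2y3 + 5y4 + 4y5 ≥ 1
  y1, y2, y3, y4, y5 ≥ 0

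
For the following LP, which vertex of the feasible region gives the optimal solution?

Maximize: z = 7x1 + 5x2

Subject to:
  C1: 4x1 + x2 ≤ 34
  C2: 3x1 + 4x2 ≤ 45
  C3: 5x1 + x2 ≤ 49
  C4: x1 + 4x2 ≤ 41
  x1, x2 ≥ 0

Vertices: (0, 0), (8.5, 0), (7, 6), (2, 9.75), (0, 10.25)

Evaluate the objective at each vertex of the feasible region:
  z(0, 0) = 0
  z(8.5, 0) = 59.5
  z(7, 6) = 79  ←
  z(2, 9.75) = 62.75
  z(0, 10.25) = 51.25
The maximum is at x1 = 7, x2 = 6.

(7, 6)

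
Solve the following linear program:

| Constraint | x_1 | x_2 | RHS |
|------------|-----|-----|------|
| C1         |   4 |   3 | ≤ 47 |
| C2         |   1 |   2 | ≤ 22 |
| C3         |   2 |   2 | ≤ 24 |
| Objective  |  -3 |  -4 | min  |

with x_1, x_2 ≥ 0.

Evaluate the objective at each vertex of the feasible region:
  z(0, 0) = 0
  z(11.75, 0) = -35.25
  z(11, 1) = -37
  z(2, 10) = -46  ←
  z(0, 11) = -44
The minimum is at x_1 = 2, x_2 = 10.

x_1 = 2, x_2 = 10, z = -46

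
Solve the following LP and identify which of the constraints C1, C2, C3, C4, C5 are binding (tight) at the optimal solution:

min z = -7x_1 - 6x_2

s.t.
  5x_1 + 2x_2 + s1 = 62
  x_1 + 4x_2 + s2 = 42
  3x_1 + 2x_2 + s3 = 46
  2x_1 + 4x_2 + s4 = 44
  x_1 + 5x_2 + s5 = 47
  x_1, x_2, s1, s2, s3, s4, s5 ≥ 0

At x_1 = 10, x_2 = 6, compute slack b - a·x for each constraint:
  C1: 62 − 62 = 0  (binding)
  C2: 42 − 34 = 8  (slack)
  C3: 46 − 42 = 4  (slack)
  C4: 44 − 44 = 0  (binding)
  C5: 47 − 40 = 7  (slack)

Optimal: x_1 = 10, x_2 = 6
Binding: C1, C4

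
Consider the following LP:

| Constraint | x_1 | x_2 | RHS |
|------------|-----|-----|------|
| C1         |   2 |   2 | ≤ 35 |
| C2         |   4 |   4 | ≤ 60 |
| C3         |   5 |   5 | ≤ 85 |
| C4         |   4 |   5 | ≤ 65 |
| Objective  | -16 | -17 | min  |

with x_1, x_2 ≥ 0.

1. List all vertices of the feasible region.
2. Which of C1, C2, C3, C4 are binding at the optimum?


1. (0, 0), (15, 0), (10, 5), (0, 13)
2. C2, C4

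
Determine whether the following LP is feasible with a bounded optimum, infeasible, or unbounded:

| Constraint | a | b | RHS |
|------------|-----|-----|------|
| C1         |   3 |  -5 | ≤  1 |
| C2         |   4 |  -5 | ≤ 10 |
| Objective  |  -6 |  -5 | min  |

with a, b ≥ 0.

Unbounded (objective can decrease without bound)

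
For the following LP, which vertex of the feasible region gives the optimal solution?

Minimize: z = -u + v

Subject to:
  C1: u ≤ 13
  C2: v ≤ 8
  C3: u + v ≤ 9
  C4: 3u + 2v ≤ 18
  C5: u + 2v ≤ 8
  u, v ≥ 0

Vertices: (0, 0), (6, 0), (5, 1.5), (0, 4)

Evaluate the objective at each vertex of the feasible region:
  z(0, 0) = 0
  z(6, 0) = -6  ←
  z(5, 1.5) = -3.5
  z(0, 4) = 4
The minimum is at u = 6, v = 0.

(6, 0)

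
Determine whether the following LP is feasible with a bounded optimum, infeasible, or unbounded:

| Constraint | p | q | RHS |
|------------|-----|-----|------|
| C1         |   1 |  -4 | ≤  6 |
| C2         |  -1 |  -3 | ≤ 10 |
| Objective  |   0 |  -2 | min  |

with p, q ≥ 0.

Unbounded (objective can decrease without bound)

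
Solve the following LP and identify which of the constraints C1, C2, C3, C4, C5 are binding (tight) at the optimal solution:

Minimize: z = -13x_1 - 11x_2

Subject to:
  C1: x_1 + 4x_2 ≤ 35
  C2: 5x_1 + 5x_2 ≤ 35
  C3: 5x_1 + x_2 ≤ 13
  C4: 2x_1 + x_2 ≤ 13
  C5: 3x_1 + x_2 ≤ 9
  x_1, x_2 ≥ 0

At x_1 = 1, x_2 = 6, compute slack b - a·x for each constraint:
  C1: 35 − 25 = 10  (slack)
  C2: 35 − 35 = 0  (binding)
  C3: 13 − 11 = 2  (slack)
  C4: 13 − 8 = 5  (slack)
  C5: 9 − 9 = 0  (binding)

Optimal: x_1 = 1, x_2 = 6
Binding: C2, C5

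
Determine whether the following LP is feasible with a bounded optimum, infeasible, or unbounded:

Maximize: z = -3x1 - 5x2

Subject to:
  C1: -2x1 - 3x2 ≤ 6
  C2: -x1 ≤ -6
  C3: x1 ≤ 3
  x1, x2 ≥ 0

Infeasible (no feasible solution exists)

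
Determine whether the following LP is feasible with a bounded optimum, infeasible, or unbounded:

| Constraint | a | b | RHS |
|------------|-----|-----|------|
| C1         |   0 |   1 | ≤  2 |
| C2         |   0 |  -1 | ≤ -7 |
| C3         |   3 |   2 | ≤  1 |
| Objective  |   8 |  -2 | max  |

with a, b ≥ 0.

Infeasible (no feasible solution exists)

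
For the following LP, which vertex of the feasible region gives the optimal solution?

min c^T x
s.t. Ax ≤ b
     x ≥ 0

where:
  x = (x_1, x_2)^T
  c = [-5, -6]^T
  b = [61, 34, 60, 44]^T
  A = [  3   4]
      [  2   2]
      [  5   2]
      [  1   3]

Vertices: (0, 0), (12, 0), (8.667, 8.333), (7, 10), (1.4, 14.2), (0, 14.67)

Evaluate the objective at each vertex of the feasible region:
  z(0, 0) = 0
  z(12, 0) = -60
  z(8.667, 8.333) = -93.33
  z(7, 10) = -95  ←
  z(1.4, 14.2) = -92.2
  z(0, 14.67) = -88
The minimum is at x_1 = 7, x_2 = 10.

(7, 10)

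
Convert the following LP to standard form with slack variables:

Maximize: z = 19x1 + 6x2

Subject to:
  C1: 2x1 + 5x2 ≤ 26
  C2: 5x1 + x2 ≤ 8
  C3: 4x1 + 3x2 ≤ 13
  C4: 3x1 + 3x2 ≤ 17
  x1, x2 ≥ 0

max z = 19x1 + 6x2

s.t.
  2x1 + 5x2 + s1 = 26
  5x1 + x2 + s2 = 8
  4x1 + 3x2 + s3 = 13
  3x1 + 3x2 + s4 = 17
  x1, x2, s1, s2, s3, s4 ≥ 0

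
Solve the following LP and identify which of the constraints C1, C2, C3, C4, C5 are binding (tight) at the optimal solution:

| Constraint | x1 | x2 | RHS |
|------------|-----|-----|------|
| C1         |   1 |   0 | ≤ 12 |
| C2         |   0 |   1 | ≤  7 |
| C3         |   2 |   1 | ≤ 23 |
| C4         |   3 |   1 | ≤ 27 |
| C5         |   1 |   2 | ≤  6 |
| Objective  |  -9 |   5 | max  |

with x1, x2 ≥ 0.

At x1 = 0, x2 = 3, compute slack b - a·x for each constraint:
  C1: 12 − 0 = 12  (slack)
  C2: 7 − 3 = 4  (slack)
  C3: 23 − 3 = 20  (slack)
  C4: 27 − 3 = 24  (slack)
  C5: 6 − 6 = 0  (binding)

Optimal: x1 = 0, x2 = 3
Binding: C5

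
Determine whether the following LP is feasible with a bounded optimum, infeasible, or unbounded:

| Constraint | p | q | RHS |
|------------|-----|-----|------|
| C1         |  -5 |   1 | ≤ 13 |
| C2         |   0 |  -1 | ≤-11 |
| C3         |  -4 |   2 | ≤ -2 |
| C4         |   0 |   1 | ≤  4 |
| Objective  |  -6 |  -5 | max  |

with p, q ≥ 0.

Infeasible (no feasible solution exists)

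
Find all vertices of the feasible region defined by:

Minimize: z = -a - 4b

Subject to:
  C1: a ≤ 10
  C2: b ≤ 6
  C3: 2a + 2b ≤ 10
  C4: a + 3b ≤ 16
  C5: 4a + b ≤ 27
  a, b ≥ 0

(0, 0), (5, 0), (0, 5)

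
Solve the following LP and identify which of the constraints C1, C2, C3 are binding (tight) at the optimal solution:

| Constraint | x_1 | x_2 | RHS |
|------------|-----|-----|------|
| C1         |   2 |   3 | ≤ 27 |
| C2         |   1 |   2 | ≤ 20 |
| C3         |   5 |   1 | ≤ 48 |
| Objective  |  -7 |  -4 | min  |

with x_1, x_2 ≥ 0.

At x_1 = 9, x_2 = 3, compute slack b - a·x for each constraint:
  C1: 27 − 27 = 0  (binding)
  C2: 20 − 15 = 5  (slack)
  C3: 48 − 48 = 0  (binding)

Optimal: x_1 = 9, x_2 = 3
Binding: C1, C3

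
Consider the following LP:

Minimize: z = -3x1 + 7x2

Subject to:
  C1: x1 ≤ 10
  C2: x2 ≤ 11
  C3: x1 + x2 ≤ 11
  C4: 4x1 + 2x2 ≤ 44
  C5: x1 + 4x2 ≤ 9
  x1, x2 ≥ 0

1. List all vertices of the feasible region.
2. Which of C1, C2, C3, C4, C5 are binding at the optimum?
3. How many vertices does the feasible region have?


1. (0, 0), (9, 0), (0, 2.25)
2. C5
3. 3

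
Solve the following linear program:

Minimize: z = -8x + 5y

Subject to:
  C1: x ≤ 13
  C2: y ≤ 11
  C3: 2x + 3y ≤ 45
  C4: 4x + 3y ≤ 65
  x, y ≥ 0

Evaluate the objective at each vertex of the feasible region:
  z(0, 0) = 0
  z(13, 0) = -104  ←
  z(13, 4.333) = -82.33
  z(10, 8.333) = -38.33
  z(6, 11) = 7
  z(0, 11) = 55
The minimum is at x = 13, y = 0.

x = 13, y = 0, z = -104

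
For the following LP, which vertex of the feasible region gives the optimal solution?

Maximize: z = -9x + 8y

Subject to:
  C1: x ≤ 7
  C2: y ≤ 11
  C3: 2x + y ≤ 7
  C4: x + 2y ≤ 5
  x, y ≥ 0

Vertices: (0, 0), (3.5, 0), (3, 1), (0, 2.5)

Evaluate the objective at each vertex of the feasible region:
  z(0, 0) = 0
  z(3.5, 0) = -31.5
  z(3, 1) = -19
  z(0, 2.5) = 20  ←
The maximum is at x = 0, y = 2.5.

(0, 2.5)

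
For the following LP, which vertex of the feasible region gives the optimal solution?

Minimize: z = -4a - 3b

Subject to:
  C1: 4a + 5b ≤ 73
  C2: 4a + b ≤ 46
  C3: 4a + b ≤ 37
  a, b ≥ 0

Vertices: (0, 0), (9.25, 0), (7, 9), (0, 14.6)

Evaluate the objective at each vertex of the feasible region:
  z(0, 0) = 0
  z(9.25, 0) = -37
  z(7, 9) = -55  ←
  z(0, 14.6) = -43.8
The minimum is at a = 7, b = 9.

(7, 9)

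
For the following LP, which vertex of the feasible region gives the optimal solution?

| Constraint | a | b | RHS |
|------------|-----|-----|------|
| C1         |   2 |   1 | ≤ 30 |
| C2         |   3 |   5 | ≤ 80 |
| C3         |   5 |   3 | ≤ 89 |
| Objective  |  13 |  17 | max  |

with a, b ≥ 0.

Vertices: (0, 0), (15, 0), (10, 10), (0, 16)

Evaluate the objective at each vertex of the feasible region:
  z(0, 0) = 0
  z(15, 0) = 195
  z(10, 10) = 300  ←
  z(0, 16) = 272
The maximum is at a = 10, b = 10.

(10, 10)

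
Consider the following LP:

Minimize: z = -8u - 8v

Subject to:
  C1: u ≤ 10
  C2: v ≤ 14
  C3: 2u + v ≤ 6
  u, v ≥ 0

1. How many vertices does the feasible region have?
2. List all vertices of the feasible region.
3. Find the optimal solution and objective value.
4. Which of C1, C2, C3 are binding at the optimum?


1. 3
2. (0, 0), (3, 0), (0, 6)
3. u = 0, v = 6, z = -48
4. C3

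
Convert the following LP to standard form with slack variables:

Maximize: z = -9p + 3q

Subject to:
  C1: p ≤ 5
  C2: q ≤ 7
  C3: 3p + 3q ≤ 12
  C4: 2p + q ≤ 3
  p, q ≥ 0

max z = -9p + 3q

s.t.
  p + s1 = 5
  q + s2 = 7
  3p + 3q + s3 = 12
  2p + q + s4 = 3
  p, q, s1, s2, s3, s4 ≥ 0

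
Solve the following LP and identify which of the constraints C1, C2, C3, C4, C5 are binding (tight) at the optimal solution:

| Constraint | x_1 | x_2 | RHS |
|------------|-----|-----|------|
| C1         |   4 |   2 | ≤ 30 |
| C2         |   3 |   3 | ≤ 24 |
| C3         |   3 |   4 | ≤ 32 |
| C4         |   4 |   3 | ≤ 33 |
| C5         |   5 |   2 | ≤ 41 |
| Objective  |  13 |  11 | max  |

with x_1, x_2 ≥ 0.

At x_1 = 7, x_2 = 1, compute slack b - a·x for each constraint:
  C1: 30 − 30 = 0  (binding)
  C2: 24 − 24 = 0  (binding)
  C3: 32 − 25 = 7  (slack)
  C4: 33 − 31 = 2  (slack)
  C5: 41 − 37 = 4  (slack)

Optimal: x_1 = 7, x_2 = 1
Binding: C1, C2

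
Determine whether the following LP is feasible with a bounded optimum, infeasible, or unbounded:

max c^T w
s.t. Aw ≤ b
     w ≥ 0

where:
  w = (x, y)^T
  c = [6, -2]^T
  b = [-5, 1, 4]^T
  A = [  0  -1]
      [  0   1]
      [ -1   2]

Infeasible (no feasible solution exists)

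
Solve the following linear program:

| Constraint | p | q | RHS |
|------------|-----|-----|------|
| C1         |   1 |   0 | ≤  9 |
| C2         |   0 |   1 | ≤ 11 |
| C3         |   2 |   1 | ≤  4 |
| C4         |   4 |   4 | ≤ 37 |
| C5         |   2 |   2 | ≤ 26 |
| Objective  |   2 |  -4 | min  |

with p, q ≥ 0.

Evaluate the objective at each vertex of the feasible region:
  z(0, 0) = 0
  z(2, 0) = 4
  z(0, 4) = -16  ←
The minimum is at p = 0, q = 4.

p = 0, q = 4, z = -16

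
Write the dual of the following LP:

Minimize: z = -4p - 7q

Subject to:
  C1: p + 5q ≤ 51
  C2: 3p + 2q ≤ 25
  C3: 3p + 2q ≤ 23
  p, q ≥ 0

Primal min cᵀx s.t. Ax ≤ b, x ≥ 0  →  Dual max −bᵀy s.t. Aᵀy ≥ −c, y ≥ 0.

Maximize: z = -51y1 - 25y2 - 23y3

Subject to:
  y1 + 3y2 + 3y3 ≥ 4
  5y1 + 2y2 + 2y3 ≥ 7
  y1, y2, y3 ≥ 0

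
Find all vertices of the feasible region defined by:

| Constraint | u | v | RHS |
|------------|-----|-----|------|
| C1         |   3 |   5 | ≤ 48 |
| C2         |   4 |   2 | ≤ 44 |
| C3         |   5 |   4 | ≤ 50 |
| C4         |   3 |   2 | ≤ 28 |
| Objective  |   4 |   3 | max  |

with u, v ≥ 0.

(0, 0), (9.333, 0), (6, 5), (4.462, 6.923), (0, 9.6)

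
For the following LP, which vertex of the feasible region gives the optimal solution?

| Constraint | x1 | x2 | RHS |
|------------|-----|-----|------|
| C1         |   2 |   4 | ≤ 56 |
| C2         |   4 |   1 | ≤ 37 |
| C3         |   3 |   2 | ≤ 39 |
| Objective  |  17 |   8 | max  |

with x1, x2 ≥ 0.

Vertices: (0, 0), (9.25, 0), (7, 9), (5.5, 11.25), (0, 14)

Evaluate the objective at each vertex of the feasible region:
  z(0, 0) = 0
  z(9.25, 0) = 157.2
  z(7, 9) = 191  ←
  z(5.5, 11.25) = 183.5
  z(0, 14) = 112
The maximum is at x1 = 7, x2 = 9.

(7, 9)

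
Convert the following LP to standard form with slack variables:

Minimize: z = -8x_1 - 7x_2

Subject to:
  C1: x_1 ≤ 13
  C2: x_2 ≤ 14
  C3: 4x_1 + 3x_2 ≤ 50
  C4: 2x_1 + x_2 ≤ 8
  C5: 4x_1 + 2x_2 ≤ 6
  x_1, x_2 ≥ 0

min z = -8x_1 - 7x_2

s.t.
  x_1 + s1 = 13
  x_2 + s2 = 14
  4x_1 + 3x_2 + s3 = 50
  2x_1 + x_2 + s4 = 8
  4x_1 + 2x_2 + s5 = 6
  x_1, x_2, s1, s2, s3, s4, s5 ≥ 0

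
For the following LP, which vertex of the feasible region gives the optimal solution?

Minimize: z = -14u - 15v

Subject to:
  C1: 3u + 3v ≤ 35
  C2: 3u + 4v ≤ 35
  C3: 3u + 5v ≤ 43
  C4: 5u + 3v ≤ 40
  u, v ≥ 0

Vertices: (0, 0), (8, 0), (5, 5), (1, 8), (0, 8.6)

Evaluate the objective at each vertex of the feasible region:
  z(0, 0) = 0
  z(8, 0) = -112
  z(5, 5) = -145  ←
  z(1, 8) = -134
  z(0, 8.6) = -129
The minimum is at u = 5, v = 5.

(5, 5)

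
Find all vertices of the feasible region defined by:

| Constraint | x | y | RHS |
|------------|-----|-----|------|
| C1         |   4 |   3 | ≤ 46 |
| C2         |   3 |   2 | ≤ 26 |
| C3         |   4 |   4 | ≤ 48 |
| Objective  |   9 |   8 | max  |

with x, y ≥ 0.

(0, 0), (8.667, 0), (2, 10), (0, 12)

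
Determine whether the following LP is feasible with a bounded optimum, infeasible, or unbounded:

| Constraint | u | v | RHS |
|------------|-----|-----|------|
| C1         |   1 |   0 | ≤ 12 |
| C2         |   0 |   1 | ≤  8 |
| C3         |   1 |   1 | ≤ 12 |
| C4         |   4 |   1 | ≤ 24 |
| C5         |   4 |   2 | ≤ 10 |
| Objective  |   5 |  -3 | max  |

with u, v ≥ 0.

Feasible with a bounded optimal solution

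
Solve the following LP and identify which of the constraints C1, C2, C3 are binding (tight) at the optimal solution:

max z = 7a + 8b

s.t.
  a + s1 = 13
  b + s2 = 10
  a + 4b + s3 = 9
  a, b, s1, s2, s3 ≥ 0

At a = 9, b = 0, compute slack b - a·x for each constraint:
  C1: 13 − 9 = 4  (slack)
  C2: 10 − 0 = 10  (slack)
  C3: 9 − 9 = 0  (binding)

Optimal: a = 9, b = 0
Binding: C3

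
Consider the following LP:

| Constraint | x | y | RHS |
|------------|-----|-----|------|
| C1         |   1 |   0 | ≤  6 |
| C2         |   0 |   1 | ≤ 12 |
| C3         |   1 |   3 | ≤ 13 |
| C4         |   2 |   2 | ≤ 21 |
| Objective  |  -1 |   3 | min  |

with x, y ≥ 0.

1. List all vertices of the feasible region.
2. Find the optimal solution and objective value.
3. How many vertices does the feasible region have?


1. (0, 0), (6, 0), (6, 2.333), (0, 4.333)
2. x = 6, y = 0, z = -6
3. 4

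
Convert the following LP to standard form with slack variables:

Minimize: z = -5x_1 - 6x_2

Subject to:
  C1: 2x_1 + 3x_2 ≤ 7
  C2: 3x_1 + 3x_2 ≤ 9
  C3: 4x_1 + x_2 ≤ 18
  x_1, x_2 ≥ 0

min z = -5x_1 - 6x_2

s.t.
  2x_1 + 3x_2 + s1 = 7
  3x_1 + 3x_2 + s2 = 9
  4x_1 + x_2 + s3 = 18
  x_1, x_2, s1, s2, s3 ≥ 0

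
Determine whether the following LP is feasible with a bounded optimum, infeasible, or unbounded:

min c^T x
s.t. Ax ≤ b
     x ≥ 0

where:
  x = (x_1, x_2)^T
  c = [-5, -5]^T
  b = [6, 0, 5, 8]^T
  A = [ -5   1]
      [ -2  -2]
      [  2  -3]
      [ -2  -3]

Unbounded (objective can decrease without bound)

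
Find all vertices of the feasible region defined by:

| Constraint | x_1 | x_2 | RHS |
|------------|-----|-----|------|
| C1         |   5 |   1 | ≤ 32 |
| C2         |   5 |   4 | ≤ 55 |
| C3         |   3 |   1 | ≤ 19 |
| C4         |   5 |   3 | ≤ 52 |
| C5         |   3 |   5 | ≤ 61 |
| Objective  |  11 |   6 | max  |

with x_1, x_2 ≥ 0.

(0, 0), (6.333, 0), (3, 10), (2.385, 10.77), (0, 12.2)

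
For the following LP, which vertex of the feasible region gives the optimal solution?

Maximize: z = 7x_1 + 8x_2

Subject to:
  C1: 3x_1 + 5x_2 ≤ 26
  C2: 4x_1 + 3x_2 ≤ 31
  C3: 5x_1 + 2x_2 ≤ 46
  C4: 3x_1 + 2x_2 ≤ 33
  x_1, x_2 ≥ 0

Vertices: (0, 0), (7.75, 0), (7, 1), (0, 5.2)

Evaluate the objective at each vertex of the feasible region:
  z(0, 0) = 0
  z(7.75, 0) = 54.25
  z(7, 1) = 57  ←
  z(0, 5.2) = 41.6
The maximum is at x_1 = 7, x_2 = 1.

(7, 1)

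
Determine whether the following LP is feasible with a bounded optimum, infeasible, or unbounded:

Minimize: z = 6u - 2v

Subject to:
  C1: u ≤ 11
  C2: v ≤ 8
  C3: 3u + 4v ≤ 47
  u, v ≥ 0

Feasible with a bounded optimal solution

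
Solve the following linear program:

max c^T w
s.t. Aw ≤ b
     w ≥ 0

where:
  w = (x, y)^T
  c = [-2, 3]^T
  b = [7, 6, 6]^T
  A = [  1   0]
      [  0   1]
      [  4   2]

Evaluate the objective at each vertex of the feasible region:
  z(0, 0) = 0
  z(1.5, 0) = -3
  z(0, 3) = 9  ←
The maximum is at x = 0, y = 3.

x = 0, y = 3, z = 9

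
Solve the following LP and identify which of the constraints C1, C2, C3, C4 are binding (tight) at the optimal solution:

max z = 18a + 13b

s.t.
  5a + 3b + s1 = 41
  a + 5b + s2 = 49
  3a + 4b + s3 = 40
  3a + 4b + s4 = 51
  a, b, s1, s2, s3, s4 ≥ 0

At a = 4, b = 7, compute slack b - a·x for each constraint:
  C1: 41 − 41 = 0  (binding)
  C2: 49 − 39 = 10  (slack)
  C3: 40 − 40 = 0  (binding)
  C4: 51 − 40 = 11  (slack)

Optimal: a = 4, b = 7
Binding: C1, C3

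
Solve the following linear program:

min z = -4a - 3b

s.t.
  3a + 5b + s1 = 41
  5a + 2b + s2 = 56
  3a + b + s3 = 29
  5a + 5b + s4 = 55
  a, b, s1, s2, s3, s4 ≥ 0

Evaluate the objective at each vertex of the feasible region:
  z(0, 0) = 0
  z(9.667, 0) = -38.67
  z(9, 2) = -42  ←
  z(7, 4) = -40
  z(0, 8.2) = -24.6
The minimum is at a = 9, b = 2.

a = 9, b = 2, z = -42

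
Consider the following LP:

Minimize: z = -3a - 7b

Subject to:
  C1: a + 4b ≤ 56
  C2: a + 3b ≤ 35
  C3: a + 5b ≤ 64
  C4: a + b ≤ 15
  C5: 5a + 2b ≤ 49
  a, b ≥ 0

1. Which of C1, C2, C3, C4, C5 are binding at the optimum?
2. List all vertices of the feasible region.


1. C2, C4
2. (0, 0), (9.8, 0), (6.333, 8.667), (5, 10), (0, 11.67)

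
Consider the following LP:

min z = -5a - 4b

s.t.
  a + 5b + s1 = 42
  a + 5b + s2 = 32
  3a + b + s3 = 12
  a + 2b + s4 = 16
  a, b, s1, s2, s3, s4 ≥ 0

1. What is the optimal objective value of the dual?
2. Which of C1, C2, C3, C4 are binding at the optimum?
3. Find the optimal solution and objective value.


1. -34
2. C2, C3
3. a = 2, b = 6, z = -34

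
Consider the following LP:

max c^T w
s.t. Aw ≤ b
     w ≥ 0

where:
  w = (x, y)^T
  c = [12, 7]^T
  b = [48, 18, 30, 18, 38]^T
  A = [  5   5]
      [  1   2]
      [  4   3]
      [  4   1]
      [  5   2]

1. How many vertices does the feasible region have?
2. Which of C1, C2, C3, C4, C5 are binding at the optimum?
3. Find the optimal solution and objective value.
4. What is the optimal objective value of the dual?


1. 5
2. C3, C4
3. x = 3, y = 6, z = 78
4. 78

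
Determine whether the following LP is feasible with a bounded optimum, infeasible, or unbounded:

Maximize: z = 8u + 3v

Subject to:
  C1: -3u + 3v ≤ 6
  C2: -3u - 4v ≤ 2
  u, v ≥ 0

Unbounded (objective can increase without bound)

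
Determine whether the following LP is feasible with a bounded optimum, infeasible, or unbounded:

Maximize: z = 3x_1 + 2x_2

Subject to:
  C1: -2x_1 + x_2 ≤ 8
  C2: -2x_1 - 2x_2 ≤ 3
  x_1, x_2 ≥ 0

Unbounded (objective can increase without bound)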